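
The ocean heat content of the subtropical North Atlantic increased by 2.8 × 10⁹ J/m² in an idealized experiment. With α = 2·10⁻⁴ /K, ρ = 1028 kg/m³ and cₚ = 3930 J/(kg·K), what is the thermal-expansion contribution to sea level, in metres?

Δh = 0.14 m

Δh = αQ/(ρcₚ) = 2×10⁻⁴ × 2.8×10⁹ / (1028 × 3930) ≈ 0.13861 m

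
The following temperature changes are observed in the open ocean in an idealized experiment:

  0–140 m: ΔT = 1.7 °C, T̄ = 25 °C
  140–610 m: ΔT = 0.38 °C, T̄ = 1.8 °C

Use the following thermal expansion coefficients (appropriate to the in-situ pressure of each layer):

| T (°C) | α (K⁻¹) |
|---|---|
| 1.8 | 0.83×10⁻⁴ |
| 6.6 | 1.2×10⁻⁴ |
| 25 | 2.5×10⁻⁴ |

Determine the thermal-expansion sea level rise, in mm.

about 74 mm

Layer 1 at 25 °C → α = 2.5×10⁻⁴ K⁻¹
Layer 2 at 1.8 °C → α = 0.83×10⁻⁴ K⁻¹
Layer 1: 2.5×10⁻⁴ × 1.7 × 140 = 0.05950 m
470 × 0.83×10⁻⁴ × 0.38 = 0.0148238 m
Δh = 0.05950 + 0.0148238 = 0.0743238 m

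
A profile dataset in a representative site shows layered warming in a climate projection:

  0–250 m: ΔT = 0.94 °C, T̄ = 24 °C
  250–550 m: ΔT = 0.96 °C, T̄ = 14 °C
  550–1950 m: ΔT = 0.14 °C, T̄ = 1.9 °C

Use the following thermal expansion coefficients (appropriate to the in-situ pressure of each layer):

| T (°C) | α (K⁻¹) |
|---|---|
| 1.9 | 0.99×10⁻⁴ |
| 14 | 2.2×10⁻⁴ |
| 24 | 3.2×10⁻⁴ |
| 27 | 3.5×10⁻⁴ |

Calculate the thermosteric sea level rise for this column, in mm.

158 mm

Layer 1 at 24 °C → α = 3.2×10⁻⁴ K⁻¹
Layer 2 at 14 °C → α = 2.2×10⁻⁴ K⁻¹
Layer 3 at 1.9 °C → α = 0.99×10⁻⁴ K⁻¹
0–250 m: 0.94 × 250 × 3.2×10⁻⁴ = 0.07520 m
2.2×10⁻⁴ × 0.96 × 300 = 0.06336 m
Layer 3: 0.14 × 0.99×10⁻⁴ × 1400 = 0.019404 m
Δh = 0.07520 + 0.06336 + 0.019404 = 0.157964 m ≈ 158 mm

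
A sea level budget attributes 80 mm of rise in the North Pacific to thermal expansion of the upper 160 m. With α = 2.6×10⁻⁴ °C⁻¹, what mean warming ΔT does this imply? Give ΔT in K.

ΔT = Δh/(αH) = 0.08 / (2.6×10⁻⁴ × 160) ≈ 1.923 K

about 1.9 K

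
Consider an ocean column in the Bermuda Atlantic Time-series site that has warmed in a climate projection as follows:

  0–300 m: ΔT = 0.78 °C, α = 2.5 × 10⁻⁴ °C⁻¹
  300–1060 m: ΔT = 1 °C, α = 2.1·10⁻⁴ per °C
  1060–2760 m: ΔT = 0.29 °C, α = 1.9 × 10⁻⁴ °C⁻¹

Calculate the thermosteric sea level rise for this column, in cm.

0–300 m: 300 × 0.78 × 2.5×10⁻⁴ = 0.05850 m
300–1060 m: 1 × 760 × 2.1×10⁻⁴ = 0.15960 m
1700 × 0.29 × 1.9×10⁻⁴ = 0.09367 m
Δh = 0.05850 + 0.15960 + 0.09367 = 0.31177 m ≈ 31 cm

31 cm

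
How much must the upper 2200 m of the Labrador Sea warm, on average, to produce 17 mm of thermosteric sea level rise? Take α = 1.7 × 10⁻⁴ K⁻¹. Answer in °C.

ΔT = Δh/(αH) = 0.017 / (1.7×10⁻⁴ × 2200) ≈ 0.04545 °C

about 0.045 °C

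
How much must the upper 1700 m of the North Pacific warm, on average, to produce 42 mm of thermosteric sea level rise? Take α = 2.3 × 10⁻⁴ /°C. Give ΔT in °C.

ΔT ≈ 0.107 °C

ΔT = Δh/(αH) = 0.042 / (2.3×10⁻⁴ × 1700) ≈ 0.1074 °C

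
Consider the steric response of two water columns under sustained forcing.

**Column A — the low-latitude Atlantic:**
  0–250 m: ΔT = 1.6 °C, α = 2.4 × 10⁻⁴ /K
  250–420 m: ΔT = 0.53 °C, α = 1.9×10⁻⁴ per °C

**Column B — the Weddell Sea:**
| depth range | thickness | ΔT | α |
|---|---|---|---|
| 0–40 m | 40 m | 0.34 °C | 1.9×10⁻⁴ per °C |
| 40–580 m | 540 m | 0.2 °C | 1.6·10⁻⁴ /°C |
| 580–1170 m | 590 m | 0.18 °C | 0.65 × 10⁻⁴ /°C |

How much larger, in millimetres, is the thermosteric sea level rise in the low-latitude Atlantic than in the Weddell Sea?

Δh_A − Δh_B ≈ 86 mm

A Layer 1: 2.4×10⁻⁴ × 250 × 1.6 = 0.09600 m
A 250–420 m: 170 × 1.9×10⁻⁴ × 0.53 = 0.017119 m
A total: 0.113119 m
B Layer 1: 1.9×10⁻⁴ × 40 × 0.34 = 0.002584 m
B 40–580 m: 1.6×10⁻⁴ × 0.2 × 540 = 0.01728 m
B 0.18 × 590 × 0.65×10⁻⁴ = 0.006903 m
B total: 0.026767 m
Difference: 0.113119 − 0.026767 = 0.086352 m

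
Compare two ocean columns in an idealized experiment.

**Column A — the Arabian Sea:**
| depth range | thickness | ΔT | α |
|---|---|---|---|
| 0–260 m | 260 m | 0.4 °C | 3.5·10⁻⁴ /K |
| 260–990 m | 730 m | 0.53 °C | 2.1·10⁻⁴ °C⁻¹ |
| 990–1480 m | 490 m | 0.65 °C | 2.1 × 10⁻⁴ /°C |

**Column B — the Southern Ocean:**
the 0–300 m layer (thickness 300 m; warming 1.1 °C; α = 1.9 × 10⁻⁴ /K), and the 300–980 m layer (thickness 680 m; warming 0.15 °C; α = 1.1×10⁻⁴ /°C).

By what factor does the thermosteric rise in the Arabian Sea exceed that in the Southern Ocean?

A 0–260 m: 0.4 × 260 × 3.5×10⁻⁴ = 0.03640 m
A 260–990 m: 730 × 0.53 × 2.1×10⁻⁴ = 0.081249 m
A 990–1480 m: 2.1×10⁻⁴ × 490 × 0.65 = 0.066885 m
A total: 0.184534 m
B Layer 1: 1.1 × 1.9×10⁻⁴ × 300 = 0.06270 m
B 300–980 m: 0.15 × 1.1×10⁻⁴ × 680 = 0.01122 m
B total: 0.07392 m
Ratio: 0.184534 / 0.07392 ≈ 2.496

a factor of 2.50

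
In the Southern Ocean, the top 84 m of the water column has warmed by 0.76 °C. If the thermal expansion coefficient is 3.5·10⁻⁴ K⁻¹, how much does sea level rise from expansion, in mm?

Δh ≈ 22.3 mm

Δh = αΔT·H = 3.5×10⁻⁴ × 0.76 × 84 = 0.022344 m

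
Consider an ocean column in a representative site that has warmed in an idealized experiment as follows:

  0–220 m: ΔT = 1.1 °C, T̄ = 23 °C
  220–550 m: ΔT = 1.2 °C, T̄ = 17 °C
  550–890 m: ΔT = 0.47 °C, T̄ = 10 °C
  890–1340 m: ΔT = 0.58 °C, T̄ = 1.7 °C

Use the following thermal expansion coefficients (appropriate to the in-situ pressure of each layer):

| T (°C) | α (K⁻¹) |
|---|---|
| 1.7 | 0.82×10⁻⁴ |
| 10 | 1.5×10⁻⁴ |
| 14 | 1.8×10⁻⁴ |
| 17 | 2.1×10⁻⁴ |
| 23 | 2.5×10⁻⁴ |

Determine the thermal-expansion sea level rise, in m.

Layer 1 at 23 °C → α = 2.5×10⁻⁴ K⁻¹
Layer 2 at 17 °C → α = 2.1×10⁻⁴ K⁻¹
Layer 3 at 10 °C → α = 1.5×10⁻⁴ K⁻¹
Layer 4 at 1.7 °C → α = 0.82×10⁻⁴ K⁻¹
1.1 × 220 × 2.5×10⁻⁴ = 0.06050 m
2.1×10⁻⁴ × 1.2 × 330 = 0.08316 m
0.47 × 1.5×10⁻⁴ × 340 = 0.02397 m
0.82×10⁻⁴ × 450 × 0.58 = 0.021402 m
Δh = 0.06050 + 0.08316 + 0.02397 + 0.021402 = 0.189032 m ≈ 0.189 m

0.189 m of thermosteric rise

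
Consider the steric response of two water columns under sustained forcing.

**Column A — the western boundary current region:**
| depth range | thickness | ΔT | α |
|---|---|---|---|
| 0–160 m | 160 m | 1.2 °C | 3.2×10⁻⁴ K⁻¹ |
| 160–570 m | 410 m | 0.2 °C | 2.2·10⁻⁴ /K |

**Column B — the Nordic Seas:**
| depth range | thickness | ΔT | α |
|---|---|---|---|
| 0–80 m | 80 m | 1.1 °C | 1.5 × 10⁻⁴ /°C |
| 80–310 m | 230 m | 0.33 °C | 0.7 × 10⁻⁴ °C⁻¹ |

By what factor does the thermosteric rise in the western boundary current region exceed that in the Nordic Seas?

A Layer 1: 160 × 1.2 × 3.2×10⁻⁴ = 0.06144 m
A 0.2 × 410 × 2.2×10⁻⁴ = 0.01804 m
A total: 0.07948 m
B 0–80 m: 1.1 × 80 × 1.5×10⁻⁴ = 0.01320 m
B 0.7×10⁻⁴ × 230 × 0.33 = 0.005313 m
B total: 0.018513 m
Ratio: 0.07948 / 0.018513 ≈ 4.293

a factor of 4.3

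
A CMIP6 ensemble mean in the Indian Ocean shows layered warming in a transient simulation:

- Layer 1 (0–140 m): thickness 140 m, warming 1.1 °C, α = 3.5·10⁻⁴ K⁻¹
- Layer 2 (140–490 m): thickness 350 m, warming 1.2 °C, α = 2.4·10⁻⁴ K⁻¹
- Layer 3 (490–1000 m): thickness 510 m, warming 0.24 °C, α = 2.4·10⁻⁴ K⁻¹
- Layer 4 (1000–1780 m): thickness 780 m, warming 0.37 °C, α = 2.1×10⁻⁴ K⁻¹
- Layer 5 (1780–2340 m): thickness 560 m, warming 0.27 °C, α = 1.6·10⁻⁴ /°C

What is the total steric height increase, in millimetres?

270 mm of thermosteric rise

1.1 × 140 × 3.5×10⁻⁴ = 0.05390 m
140–490 m: 1.2 × 350 × 2.4×10⁻⁴ = 0.10080 m
490–1000 m: 510 × 0.24 × 2.4×10⁻⁴ = 0.029376 m
1000–1780 m: 780 × 2.1×10⁻⁴ × 0.37 = 0.060606 m
Layer 5: 1.6×10⁻⁴ × 560 × 0.27 = 0.024192 m
Δh = 0.05390 + 0.10080 + 0.029376 + 0.060606 + 0.024192 = 0.268874 m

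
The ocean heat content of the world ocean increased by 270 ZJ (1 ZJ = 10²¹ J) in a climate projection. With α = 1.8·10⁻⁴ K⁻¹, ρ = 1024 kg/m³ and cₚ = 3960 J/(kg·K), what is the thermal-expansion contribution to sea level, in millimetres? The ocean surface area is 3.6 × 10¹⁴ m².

Per unit area: Q = 270×10²¹ / (3.6×10¹⁴) = 7.5×10⁸ J/m²
Δh = αQ/(ρcₚ) = 1.8×10⁻⁴ × 7.5×10⁸ / (1024 × 3960) ≈ 0.033292 m

Δh = 33.3 mm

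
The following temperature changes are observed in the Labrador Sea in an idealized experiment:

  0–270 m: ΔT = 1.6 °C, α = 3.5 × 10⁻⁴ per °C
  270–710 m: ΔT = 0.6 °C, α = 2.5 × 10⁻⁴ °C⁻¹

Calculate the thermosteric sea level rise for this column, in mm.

Δh ≈ 217 mm

0–270 m: 1.6 × 270 × 3.5×10⁻⁴ = 0.15120 m
270–710 m: 0.6 × 2.5×10⁻⁴ × 440 = 0.06600 m
Δh = 0.15120 + 0.06600 = 0.21720 m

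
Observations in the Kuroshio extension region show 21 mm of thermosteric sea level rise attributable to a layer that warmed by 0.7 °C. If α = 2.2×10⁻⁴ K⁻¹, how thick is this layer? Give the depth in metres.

140 m

H = Δh/(αΔT) = 0.021 / (2.2×10⁻⁴ × 0.7) ≈ 136.4 m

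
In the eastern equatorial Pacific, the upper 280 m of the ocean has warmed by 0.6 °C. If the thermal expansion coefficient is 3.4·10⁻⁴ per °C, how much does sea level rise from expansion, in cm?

about 5.7 cm

Δh = αΔT·H = 3.4×10⁻⁴ × 0.6 × 280 = 0.05712 m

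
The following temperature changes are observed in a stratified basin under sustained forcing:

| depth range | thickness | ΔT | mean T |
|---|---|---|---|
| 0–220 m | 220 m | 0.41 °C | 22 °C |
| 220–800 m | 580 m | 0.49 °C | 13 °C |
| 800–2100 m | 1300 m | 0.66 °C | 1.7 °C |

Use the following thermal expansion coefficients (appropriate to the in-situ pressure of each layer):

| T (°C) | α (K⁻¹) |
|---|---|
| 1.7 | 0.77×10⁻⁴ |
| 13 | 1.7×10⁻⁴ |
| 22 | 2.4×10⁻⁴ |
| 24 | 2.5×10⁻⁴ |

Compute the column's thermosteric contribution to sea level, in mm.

about 136 mm

Layer 1 at 22 °C → α = 2.4×10⁻⁴ K⁻¹
Layer 2 at 13 °C → α = 1.7×10⁻⁴ K⁻¹
Layer 3 at 1.7 °C → α = 0.77×10⁻⁴ K⁻¹
0–220 m: 2.4×10⁻⁴ × 220 × 0.41 = 0.021648 m
220–800 m: 0.49 × 1.7×10⁻⁴ × 580 = 0.048314 m
Layer 3: 0.66 × 1300 × 0.77×10⁻⁴ = 0.066066 m
Δh = 0.021648 + 0.048314 + 0.066066 = 0.136028 m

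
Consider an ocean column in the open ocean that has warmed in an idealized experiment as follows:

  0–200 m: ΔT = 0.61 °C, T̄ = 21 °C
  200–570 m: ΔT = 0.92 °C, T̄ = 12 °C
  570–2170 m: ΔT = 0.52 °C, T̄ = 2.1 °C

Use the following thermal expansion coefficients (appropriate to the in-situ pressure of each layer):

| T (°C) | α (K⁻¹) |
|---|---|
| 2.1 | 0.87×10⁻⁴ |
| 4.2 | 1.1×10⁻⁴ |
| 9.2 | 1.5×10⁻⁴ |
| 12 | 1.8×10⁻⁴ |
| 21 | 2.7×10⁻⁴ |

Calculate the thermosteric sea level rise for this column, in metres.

Δh = 0.167 m

Layer 1 at 21 °C → α = 2.7×10⁻⁴ K⁻¹
Layer 2 at 12 °C → α = 1.8×10⁻⁴ K⁻¹
Layer 3 at 2.1 °C → α = 0.87×10⁻⁴ K⁻¹
200 × 2.7×10⁻⁴ × 0.61 = 0.03294 m
200–570 m: 0.92 × 370 × 1.8×10⁻⁴ = 0.061272 m
570–2170 m: 0.52 × 1600 × 0.87×10⁻⁴ = 0.072384 m
Δh = 0.03294 + 0.061272 + 0.072384 = 0.166596 m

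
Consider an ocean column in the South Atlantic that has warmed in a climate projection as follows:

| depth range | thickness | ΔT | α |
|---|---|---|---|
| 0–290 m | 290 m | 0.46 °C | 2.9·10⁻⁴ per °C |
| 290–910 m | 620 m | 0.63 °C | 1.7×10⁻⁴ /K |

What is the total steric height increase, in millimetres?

Δh = 110 mm

Layer 1: 2.9×10⁻⁴ × 0.46 × 290 = 0.038686 m
1.7×10⁻⁴ × 0.63 × 620 = 0.066402 m
Δh = 0.038686 + 0.066402 = 0.105088 m ≈ 110 mm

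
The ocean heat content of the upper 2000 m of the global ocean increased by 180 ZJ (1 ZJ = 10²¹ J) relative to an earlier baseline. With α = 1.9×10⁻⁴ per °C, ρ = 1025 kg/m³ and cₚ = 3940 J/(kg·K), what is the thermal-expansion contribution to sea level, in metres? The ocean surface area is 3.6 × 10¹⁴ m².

Per unit area: Q = 180×10²¹ / (3.6×10¹⁴) = 5×10⁸ J/m²
Δh = αQ/(ρcₚ) = 1.9×10⁻⁴ × 5×10⁸ / (1025 × 3940) ≈ 0.023524 m

0.0235 m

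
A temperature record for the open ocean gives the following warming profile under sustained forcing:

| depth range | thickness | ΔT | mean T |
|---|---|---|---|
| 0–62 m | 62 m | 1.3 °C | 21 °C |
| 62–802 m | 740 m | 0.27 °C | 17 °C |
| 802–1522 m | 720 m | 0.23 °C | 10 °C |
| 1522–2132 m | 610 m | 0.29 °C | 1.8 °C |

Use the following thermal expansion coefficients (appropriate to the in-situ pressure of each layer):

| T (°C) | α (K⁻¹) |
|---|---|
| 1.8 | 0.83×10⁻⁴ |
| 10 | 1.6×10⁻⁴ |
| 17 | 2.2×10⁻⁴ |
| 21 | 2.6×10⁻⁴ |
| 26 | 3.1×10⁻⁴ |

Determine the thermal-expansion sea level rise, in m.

Layer 1 at 21 °C → α = 2.6×10⁻⁴ K⁻¹
Layer 2 at 17 °C → α = 2.2×10⁻⁴ K⁻¹
Layer 3 at 10 °C → α = 1.6×10⁻⁴ K⁻¹
Layer 4 at 1.8 °C → α = 0.83×10⁻⁴ K⁻¹
1.3 × 62 × 2.6×10⁻⁴ = 0.020956 m
Layer 2: 0.27 × 2.2×10⁻⁴ × 740 = 0.043956 m
802–1522 m: 720 × 0.23 × 1.6×10⁻⁴ = 0.026496 m
Layer 4: 610 × 0.83×10⁻⁴ × 0.29 = 0.0146827 m
Δh = 0.020956 + 0.043956 + 0.026496 + 0.0146827 = 0.1060907 m ≈ 0.106 m

0.106 m of thermosteric rise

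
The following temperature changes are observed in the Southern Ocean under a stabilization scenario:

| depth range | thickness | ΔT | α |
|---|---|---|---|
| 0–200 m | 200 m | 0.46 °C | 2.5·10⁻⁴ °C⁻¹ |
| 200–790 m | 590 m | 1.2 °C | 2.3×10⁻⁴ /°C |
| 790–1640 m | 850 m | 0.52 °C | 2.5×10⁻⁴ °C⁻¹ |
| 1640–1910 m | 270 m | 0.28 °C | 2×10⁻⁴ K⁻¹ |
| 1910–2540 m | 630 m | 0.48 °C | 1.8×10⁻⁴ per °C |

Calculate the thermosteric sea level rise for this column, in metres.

0–200 m: 2.5×10⁻⁴ × 0.46 × 200 = 0.02300 m
200–790 m: 1.2 × 2.3×10⁻⁴ × 590 = 0.16284 m
790–1640 m: 850 × 2.5×10⁻⁴ × 0.52 = 0.11050 m
2×10⁻⁴ × 0.28 × 270 = 0.01512 m
1.8×10⁻⁴ × 630 × 0.48 = 0.054432 m
Δh = 0.02300 + 0.16284 + 0.11050 + 0.01512 + 0.054432 = 0.365892 m

about 0.366 m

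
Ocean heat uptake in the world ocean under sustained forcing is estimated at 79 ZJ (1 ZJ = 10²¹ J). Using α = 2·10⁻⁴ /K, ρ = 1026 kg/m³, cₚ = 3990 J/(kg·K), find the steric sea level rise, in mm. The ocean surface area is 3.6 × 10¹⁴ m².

Per unit area: Q = 79×10²¹ / (3.6×10¹⁴) ≈ 2.194×10⁸ J/m²
Δh = αQ/(ρcₚ) = 2×10⁻⁴ × 2.194×10⁸ / (1026 × 3990) ≈ 0.010719 m

11 mm of thermosteric rise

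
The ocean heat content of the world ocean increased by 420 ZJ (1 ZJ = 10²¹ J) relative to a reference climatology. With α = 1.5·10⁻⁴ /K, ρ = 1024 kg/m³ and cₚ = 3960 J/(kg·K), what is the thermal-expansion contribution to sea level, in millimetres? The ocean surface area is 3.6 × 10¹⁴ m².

about 43 mm

Per unit area: Q = 420×10²¹ / (3.6×10¹⁴) ≈ 1.167×10⁹ J/m²
Δh = αQ/(ρcₚ) = 1.5×10⁻⁴ × 1.167×10⁹ / (1024 × 3960) ≈ 0.043169 m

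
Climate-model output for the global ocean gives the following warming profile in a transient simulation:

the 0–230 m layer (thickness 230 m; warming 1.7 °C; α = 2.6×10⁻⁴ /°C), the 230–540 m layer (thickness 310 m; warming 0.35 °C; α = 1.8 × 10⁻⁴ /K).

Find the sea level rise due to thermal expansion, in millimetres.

Δh ≈ 120 mm

Layer 1: 1.7 × 2.6×10⁻⁴ × 230 = 0.10166 m
230–540 m: 310 × 1.8×10⁻⁴ × 0.35 = 0.01953 m
Δh = 0.10166 + 0.01953 = 0.12119 m ≈ 120 mm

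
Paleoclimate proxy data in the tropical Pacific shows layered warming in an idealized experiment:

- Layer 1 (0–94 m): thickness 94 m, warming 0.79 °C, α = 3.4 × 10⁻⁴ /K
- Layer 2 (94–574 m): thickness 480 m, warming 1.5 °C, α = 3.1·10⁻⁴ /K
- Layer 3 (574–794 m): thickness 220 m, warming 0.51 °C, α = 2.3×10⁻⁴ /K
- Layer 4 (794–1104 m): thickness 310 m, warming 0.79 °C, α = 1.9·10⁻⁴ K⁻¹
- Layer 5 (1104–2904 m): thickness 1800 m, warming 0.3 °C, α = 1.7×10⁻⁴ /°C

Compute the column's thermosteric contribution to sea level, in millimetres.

410 mm

0–94 m: 94 × 3.4×10⁻⁴ × 0.79 = 0.0252484 m
Layer 2: 480 × 3.1×10⁻⁴ × 1.5 = 0.22320 m
574–794 m: 220 × 2.3×10⁻⁴ × 0.51 = 0.025806 m
1.9×10⁻⁴ × 0.79 × 310 = 0.046531 m
1104–2904 m: 1.7×10⁻⁴ × 1800 × 0.3 = 0.09180 m
Δh = 0.0252484 + 0.22320 + 0.025806 + 0.046531 + 0.09180 = 0.4125854 m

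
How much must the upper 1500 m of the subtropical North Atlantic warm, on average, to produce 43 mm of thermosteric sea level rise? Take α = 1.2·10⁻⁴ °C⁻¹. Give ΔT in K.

ΔT ≈ 0.24 K

ΔT = Δh/(αH) = 0.043 / (1.2×10⁻⁴ × 1500) ≈ 0.2389 K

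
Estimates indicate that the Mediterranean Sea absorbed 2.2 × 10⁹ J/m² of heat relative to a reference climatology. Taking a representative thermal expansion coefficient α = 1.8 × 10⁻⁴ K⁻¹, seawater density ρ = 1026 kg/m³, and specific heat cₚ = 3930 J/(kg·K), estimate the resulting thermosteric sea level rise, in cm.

about 9.82 cm

Δh = αQ/(ρcₚ) = 1.8×10⁻⁴ × 2.2×10⁹ / (1026 × 3930) ≈ 0.09821 m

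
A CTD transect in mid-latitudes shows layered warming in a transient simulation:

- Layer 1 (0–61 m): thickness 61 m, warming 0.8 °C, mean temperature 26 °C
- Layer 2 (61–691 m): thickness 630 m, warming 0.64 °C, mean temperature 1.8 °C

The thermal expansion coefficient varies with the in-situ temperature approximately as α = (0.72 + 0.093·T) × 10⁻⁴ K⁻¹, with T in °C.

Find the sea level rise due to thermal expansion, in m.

Layer 1: α = (0.72 + 0.093×26)×10⁻⁴ = 3.138×10⁻⁴ K⁻¹
Layer 2: α = (0.72 + 0.093×1.8)×10⁻⁴ = 0.8874×10⁻⁴ K⁻¹
Layer 1: 0.8 × 3.138×10⁻⁴ × 61 = 0.01531344 m
Layer 2: 630 × 0.64 × 0.8874×10⁻⁴ = 0.035779968 m
Δh = 0.01531344 + 0.035779968 = 0.051093408 m ≈ 0.0511 m

0.0511 m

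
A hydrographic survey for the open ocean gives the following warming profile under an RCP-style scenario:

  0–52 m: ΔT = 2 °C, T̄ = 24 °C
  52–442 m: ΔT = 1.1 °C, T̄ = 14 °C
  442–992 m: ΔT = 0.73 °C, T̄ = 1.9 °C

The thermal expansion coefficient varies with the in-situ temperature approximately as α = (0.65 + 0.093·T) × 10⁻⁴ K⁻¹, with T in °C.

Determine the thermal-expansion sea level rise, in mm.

about 147 mm

Layer 1: α = (0.65 + 0.093×24)×10⁻⁴ = 2.882×10⁻⁴ K⁻¹
Layer 2: α = (0.65 + 0.093×14)×10⁻⁴ = 1.952×10⁻⁴ K⁻¹
Layer 3: α = (0.65 + 0.093×1.9)×10⁻⁴ = 0.8267×10⁻⁴ K⁻¹
Layer 1: 52 × 2 × 2.882×10⁻⁴ = 0.0299728 m
52–442 m: 1.952×10⁻⁴ × 1.1 × 390 = 0.0837408 m
0.73 × 550 × 0.8267×10⁻⁴ = 0.033192005 m
Δh = 0.0299728 + 0.0837408 + 0.033192005 = 0.146905605 m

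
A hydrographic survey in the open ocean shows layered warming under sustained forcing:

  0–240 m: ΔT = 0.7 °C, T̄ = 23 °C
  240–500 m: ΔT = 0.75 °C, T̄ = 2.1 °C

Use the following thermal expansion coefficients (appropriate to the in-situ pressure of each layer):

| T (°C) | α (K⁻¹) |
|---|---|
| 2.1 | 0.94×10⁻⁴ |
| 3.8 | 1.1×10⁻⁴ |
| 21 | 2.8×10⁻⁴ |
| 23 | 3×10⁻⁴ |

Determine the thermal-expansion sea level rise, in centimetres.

Layer 1 at 23 °C → α = 3×10⁻⁴ K⁻¹
Layer 2 at 2.1 °C → α = 0.94×10⁻⁴ K⁻¹
240 × 3×10⁻⁴ × 0.7 = 0.05040 m
Layer 2: 0.75 × 260 × 0.94×10⁻⁴ = 0.01833 m
Δh = 0.05040 + 0.01833 = 0.06873 m

Δh ≈ 6.9 cm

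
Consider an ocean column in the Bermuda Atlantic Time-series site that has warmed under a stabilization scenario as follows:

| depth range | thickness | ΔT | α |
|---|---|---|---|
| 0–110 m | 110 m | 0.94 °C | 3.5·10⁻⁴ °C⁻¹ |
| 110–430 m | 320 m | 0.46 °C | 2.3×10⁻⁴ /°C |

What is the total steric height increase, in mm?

0–110 m: 0.94 × 3.5×10⁻⁴ × 110 = 0.03619 m
110–430 m: 2.3×10⁻⁴ × 0.46 × 320 = 0.033856 m
Δh = 0.03619 + 0.033856 = 0.070046 m

70 mm of thermosteric rise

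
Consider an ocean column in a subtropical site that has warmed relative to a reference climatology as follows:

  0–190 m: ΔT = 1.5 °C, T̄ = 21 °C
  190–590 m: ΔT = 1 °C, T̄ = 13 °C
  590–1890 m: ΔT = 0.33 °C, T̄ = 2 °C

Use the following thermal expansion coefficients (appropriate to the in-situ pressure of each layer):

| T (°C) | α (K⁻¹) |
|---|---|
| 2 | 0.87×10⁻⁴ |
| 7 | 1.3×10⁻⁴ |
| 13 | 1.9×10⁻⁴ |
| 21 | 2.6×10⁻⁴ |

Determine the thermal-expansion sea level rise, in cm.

Layer 1 at 21 °C → α = 2.6×10⁻⁴ K⁻¹
Layer 2 at 13 °C → α = 1.9×10⁻⁴ K⁻¹
Layer 3 at 2 °C → α = 0.87×10⁻⁴ K⁻¹
1.5 × 190 × 2.6×10⁻⁴ = 0.07410 m
Layer 2: 1.9×10⁻⁴ × 400 × 1 = 0.07600 m
0.33 × 0.87×10⁻⁴ × 1300 = 0.037323 m
Δh = 0.07410 + 0.07600 + 0.037323 = 0.187423 m

18.7 cm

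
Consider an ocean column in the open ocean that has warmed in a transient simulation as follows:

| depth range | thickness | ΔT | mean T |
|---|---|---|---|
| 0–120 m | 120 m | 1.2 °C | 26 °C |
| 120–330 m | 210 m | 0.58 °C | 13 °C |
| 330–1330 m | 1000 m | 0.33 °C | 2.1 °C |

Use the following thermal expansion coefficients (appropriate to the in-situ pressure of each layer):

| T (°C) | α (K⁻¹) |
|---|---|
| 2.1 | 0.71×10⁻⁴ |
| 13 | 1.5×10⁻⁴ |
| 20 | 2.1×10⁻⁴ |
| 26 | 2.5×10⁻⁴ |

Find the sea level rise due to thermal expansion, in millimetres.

Layer 1 at 26 °C → α = 2.5×10⁻⁴ K⁻¹
Layer 2 at 13 °C → α = 1.5×10⁻⁴ K⁻¹
Layer 3 at 2.1 °C → α = 0.71×10⁻⁴ K⁻¹
2.5×10⁻⁴ × 120 × 1.2 = 0.03600 m
120–330 m: 210 × 0.58 × 1.5×10⁻⁴ = 0.01827 m
1000 × 0.33 × 0.71×10⁻⁴ = 0.02343 m
Δh = 0.03600 + 0.01827 + 0.02343 = 0.07770 m

about 78 mm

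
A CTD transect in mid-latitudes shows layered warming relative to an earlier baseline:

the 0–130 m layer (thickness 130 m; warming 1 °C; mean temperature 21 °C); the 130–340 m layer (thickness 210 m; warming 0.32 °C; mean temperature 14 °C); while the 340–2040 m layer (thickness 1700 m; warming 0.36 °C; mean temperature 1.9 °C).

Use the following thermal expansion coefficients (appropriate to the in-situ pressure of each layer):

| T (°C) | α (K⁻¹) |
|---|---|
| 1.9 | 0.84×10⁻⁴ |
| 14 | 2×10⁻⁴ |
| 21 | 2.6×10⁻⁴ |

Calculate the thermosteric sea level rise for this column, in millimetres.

98.6 mm

Layer 1 at 21 °C → α = 2.6×10⁻⁴ K⁻¹
Layer 2 at 14 °C → α = 2×10⁻⁴ K⁻¹
Layer 3 at 1.9 °C → α = 0.84×10⁻⁴ K⁻¹
2.6×10⁻⁴ × 130 × 1 = 0.03380 m
2×10⁻⁴ × 210 × 0.32 = 0.01344 m
Layer 3: 0.36 × 1700 × 0.84×10⁻⁴ = 0.051408 m
Δh = 0.03380 + 0.01344 + 0.051408 = 0.098648 m ≈ 98.6 mm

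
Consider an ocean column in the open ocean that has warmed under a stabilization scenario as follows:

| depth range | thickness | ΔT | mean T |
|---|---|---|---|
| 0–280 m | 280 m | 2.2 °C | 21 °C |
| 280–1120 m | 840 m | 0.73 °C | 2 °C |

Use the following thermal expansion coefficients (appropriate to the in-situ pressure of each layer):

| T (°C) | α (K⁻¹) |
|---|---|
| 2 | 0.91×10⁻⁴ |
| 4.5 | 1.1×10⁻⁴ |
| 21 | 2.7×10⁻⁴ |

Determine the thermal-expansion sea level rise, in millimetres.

Layer 1 at 21 °C → α = 2.7×10⁻⁴ K⁻¹
Layer 2 at 2 °C → α = 0.91×10⁻⁴ K⁻¹
2.2 × 280 × 2.7×10⁻⁴ = 0.16632 m
Layer 2: 840 × 0.91×10⁻⁴ × 0.73 = 0.0558012 m
Δh = 0.16632 + 0.0558012 = 0.2221212 m

Δh ≈ 222 mm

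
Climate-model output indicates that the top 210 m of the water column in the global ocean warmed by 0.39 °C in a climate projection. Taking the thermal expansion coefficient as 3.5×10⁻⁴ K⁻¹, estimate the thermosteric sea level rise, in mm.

about 28.7 mm

Δh = αΔT·H = 3.5×10⁻⁴ × 0.39 × 210 = 0.028665 m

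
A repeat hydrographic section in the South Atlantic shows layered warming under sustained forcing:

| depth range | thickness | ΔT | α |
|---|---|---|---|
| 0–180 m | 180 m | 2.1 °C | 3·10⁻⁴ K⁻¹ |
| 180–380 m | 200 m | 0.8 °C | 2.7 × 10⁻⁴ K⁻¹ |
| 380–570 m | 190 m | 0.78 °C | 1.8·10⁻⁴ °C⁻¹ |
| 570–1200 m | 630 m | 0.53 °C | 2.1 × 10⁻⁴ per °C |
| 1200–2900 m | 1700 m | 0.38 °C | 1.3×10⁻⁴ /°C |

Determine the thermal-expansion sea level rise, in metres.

about 0.337 m

0–180 m: 180 × 3×10⁻⁴ × 2.1 = 0.11340 m
Layer 2: 200 × 0.8 × 2.7×10⁻⁴ = 0.04320 m
1.8×10⁻⁴ × 190 × 0.78 = 0.026676 m
Layer 4: 630 × 2.1×10⁻⁴ × 0.53 = 0.070119 m
Layer 5: 0.38 × 1700 × 1.3×10⁻⁴ = 0.08398 m
Δh = 0.11340 + 0.04320 + 0.026676 + 0.070119 + 0.08398 = 0.337375 m ≈ 0.337 m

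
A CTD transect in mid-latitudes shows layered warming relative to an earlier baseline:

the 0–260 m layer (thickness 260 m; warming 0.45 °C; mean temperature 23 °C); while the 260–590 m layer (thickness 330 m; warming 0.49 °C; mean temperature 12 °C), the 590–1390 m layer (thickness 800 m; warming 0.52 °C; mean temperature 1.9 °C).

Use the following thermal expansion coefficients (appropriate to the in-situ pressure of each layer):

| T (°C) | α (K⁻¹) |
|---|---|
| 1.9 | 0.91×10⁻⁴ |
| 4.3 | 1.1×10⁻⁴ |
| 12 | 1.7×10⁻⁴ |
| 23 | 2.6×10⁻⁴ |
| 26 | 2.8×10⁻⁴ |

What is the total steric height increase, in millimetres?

95.8 mm of thermosteric rise

Layer 1 at 23 °C → α = 2.6×10⁻⁴ K⁻¹
Layer 2 at 12 °C → α = 1.7×10⁻⁴ K⁻¹
Layer 3 at 1.9 °C → α = 0.91×10⁻⁴ K⁻¹
260 × 0.45 × 2.6×10⁻⁴ = 0.03042 m
1.7×10⁻⁴ × 330 × 0.49 = 0.027489 m
Layer 3: 800 × 0.91×10⁻⁴ × 0.52 = 0.037856 m
Δh = 0.03042 + 0.027489 + 0.037856 = 0.095765 m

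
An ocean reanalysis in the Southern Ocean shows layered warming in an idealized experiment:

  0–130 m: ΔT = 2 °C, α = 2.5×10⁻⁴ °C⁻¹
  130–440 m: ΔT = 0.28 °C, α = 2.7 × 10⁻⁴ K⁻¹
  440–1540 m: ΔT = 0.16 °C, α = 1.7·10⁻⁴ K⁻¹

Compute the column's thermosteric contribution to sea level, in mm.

Δh = 118 mm

0–130 m: 130 × 2.5×10⁻⁴ × 2 = 0.06500 m
2.7×10⁻⁴ × 0.28 × 310 = 0.023436 m
440–1540 m: 0.16 × 1.7×10⁻⁴ × 1100 = 0.02992 m
Δh = 0.06500 + 0.023436 + 0.02992 = 0.118356 m ≈ 118 mm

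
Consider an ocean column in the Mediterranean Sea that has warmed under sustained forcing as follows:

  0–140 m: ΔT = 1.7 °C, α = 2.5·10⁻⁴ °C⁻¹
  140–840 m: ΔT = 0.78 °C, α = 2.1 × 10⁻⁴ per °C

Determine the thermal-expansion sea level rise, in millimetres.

about 174 mm

1.7 × 140 × 2.5×10⁻⁴ = 0.05950 m
Layer 2: 0.78 × 2.1×10⁻⁴ × 700 = 0.11466 m
Δh = 0.05950 + 0.11466 = 0.17416 m ≈ 174 mm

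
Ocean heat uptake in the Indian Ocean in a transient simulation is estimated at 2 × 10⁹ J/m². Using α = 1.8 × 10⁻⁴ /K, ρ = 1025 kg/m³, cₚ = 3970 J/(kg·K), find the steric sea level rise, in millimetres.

Δh = 88 mm

Δh = αQ/(ρcₚ) = 1.8×10⁻⁴ × 2×10⁹ / (1025 × 3970) ≈ 0.088468 m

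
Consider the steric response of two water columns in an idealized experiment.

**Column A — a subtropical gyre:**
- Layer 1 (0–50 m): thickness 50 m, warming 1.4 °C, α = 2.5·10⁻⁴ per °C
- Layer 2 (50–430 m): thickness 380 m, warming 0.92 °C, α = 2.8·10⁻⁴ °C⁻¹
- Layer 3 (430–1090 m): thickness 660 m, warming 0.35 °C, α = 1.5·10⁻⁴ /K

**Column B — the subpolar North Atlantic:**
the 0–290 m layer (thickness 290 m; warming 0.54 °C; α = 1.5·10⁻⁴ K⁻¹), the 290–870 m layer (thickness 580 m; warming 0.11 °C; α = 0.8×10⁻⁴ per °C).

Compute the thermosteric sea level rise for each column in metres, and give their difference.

Δh_A ≈ 0.150 m, Δh_B ≈ 0.0286 m; difference ≈ 0.121 m

A Layer 1: 1.4 × 50 × 2.5×10⁻⁴ = 0.01750 m
A 50–430 m: 2.8×10⁻⁴ × 0.92 × 380 = 0.097888 m
A Layer 3: 0.35 × 1.5×10⁻⁴ × 660 = 0.03465 m
A total: 0.150038 m
B Layer 1: 1.5×10⁻⁴ × 290 × 0.54 = 0.02349 m
B Layer 2: 0.8×10⁻⁴ × 580 × 0.11 = 0.005104 m
B total: 0.028594 m
Difference: 0.150038 − 0.028594 = 0.121444 m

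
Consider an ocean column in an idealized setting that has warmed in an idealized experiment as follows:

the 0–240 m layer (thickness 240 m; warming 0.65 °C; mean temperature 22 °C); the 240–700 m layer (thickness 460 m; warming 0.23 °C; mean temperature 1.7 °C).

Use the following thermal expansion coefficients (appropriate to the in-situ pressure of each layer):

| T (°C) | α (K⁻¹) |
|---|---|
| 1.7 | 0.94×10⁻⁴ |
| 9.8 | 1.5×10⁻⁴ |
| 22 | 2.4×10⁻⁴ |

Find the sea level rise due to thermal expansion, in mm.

Layer 1 at 22 °C → α = 2.4×10⁻⁴ K⁻¹
Layer 2 at 1.7 °C → α = 0.94×10⁻⁴ K⁻¹
240 × 2.4×10⁻⁴ × 0.65 = 0.03744 m
460 × 0.94×10⁻⁴ × 0.23 = 0.0099452 m
Δh = 0.03744 + 0.0099452 = 0.0473852 m ≈ 47 mm

Δh ≈ 47 mm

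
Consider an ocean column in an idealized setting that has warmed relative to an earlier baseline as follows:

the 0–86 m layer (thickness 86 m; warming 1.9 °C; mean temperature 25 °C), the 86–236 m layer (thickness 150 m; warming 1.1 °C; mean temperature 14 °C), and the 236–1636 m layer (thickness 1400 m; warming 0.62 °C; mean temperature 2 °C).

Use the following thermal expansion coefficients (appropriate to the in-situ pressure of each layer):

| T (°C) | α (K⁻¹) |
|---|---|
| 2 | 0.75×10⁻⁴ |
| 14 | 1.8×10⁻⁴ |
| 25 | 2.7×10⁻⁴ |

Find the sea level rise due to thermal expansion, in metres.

about 0.139 m

Layer 1 at 25 °C → α = 2.7×10⁻⁴ K⁻¹
Layer 2 at 14 °C → α = 1.8×10⁻⁴ K⁻¹
Layer 3 at 2 °C → α = 0.75×10⁻⁴ K⁻¹
86 × 2.7×10⁻⁴ × 1.9 = 0.044118 m
86–236 m: 150 × 1.1 × 1.8×10⁻⁴ = 0.02970 m
0.75×10⁻⁴ × 1400 × 0.62 = 0.06510 m
Δh = 0.044118 + 0.02970 + 0.06510 = 0.138918 m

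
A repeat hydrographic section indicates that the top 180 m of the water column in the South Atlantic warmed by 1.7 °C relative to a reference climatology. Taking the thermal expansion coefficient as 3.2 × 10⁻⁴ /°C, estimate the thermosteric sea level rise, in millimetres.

97.9 mm

Δh = αΔT·H = 3.2×10⁻⁴ × 1.7 × 180 = 0.09792 m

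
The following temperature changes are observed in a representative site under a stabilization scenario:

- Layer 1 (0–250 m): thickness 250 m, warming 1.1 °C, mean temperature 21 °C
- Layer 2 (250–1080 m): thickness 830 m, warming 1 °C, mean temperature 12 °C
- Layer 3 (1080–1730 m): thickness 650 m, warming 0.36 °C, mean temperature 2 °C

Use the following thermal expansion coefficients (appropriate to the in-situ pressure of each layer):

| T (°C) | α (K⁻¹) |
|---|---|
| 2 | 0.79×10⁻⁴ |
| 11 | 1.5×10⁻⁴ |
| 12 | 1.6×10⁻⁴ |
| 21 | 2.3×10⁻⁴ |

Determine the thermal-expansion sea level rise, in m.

Δh = 0.215 m

Layer 1 at 21 °C → α = 2.3×10⁻⁴ K⁻¹
Layer 2 at 12 °C → α = 1.6×10⁻⁴ K⁻¹
Layer 3 at 2 °C → α = 0.79×10⁻⁴ K⁻¹
0–250 m: 1.1 × 250 × 2.3×10⁻⁴ = 0.06325 m
830 × 1.6×10⁻⁴ × 1 = 0.13280 m
Layer 3: 0.79×10⁻⁴ × 0.36 × 650 = 0.018486 m
Δh = 0.06325 + 0.13280 + 0.018486 = 0.214536 m ≈ 0.215 m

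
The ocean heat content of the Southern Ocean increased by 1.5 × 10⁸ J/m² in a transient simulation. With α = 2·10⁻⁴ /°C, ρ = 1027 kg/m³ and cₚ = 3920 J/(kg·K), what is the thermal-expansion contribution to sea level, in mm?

7.45 mm

Δh = αQ/(ρcₚ) = 2×10⁻⁴ × 1.5×10⁸ / (1027 × 3920) ≈ 0.0074519 m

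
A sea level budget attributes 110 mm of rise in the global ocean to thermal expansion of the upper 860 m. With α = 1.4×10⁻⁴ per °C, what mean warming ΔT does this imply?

ΔT = Δh/(αH) = 0.11 / (1.4×10⁻⁴ × 860) ≈ 0.9136 °C

0.91 °C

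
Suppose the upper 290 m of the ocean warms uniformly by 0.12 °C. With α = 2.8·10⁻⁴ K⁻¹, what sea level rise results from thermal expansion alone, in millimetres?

Δh = αΔT·H = 2.8×10⁻⁴ × 0.12 × 290 = 0.009744 m

Δh = 9.74 mm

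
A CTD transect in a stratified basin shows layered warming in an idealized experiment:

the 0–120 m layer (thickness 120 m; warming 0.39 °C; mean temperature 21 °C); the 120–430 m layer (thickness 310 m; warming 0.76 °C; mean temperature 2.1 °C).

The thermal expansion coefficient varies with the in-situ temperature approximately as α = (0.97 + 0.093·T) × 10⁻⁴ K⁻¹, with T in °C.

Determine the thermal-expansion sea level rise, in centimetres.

Layer 1: α = (0.97 + 0.093×21)×10⁻⁴ = 2.923×10⁻⁴ K⁻¹
Layer 2: α = (0.97 + 0.093×2.1)×10⁻⁴ = 1.1653×10⁻⁴ K⁻¹
120 × 2.923×10⁻⁴ × 0.39 = 0.01367964 m
120–430 m: 310 × 0.76 × 1.1653×10⁻⁴ = 0.027454468 m
Δh = 0.01367964 + 0.027454468 = 0.041134108 m ≈ 4.11 cm

about 4.11 cm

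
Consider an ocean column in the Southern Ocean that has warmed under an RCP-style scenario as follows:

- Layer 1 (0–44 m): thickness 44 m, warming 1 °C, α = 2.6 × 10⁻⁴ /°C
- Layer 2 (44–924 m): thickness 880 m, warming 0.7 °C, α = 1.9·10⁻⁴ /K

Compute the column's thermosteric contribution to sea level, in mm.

0–44 m: 2.6×10⁻⁴ × 44 × 1 = 0.01144 m
44–924 m: 880 × 1.9×10⁻⁴ × 0.7 = 0.11704 m
Δh = 0.01144 + 0.11704 = 0.12848 m

128 mm of thermosteric rise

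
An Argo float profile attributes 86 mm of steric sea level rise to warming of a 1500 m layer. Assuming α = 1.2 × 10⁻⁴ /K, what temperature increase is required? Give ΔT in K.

about 0.48 K

ΔT = Δh/(αH) = 0.086 / (1.2×10⁻⁴ × 1500) ≈ 0.4778 K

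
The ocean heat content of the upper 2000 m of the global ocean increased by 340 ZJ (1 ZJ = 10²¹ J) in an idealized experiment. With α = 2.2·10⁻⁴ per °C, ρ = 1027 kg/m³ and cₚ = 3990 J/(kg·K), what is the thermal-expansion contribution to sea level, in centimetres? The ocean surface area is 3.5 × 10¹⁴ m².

5.2 cm

Per unit area: Q = 340×10²¹ / (3.5×10¹⁴) ≈ 9.714×10⁸ J/m²
Δh = αQ/(ρcₚ) = 2.2×10⁻⁴ × 9.714×10⁸ / (1027 × 3990) ≈ 0.052153 m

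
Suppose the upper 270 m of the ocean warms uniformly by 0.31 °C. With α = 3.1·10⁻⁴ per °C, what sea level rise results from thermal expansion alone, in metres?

0.0259 m

Δh = αΔT·H = 3.1×10⁻⁴ × 0.31 × 270 = 0.025947 m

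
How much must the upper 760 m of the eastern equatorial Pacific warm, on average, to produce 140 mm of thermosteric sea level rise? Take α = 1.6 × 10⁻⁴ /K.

ΔT ≈ 1.2 °C

ΔT = Δh/(αH) = 0.14 / (1.6×10⁻⁴ × 760) ≈ 1.151 °C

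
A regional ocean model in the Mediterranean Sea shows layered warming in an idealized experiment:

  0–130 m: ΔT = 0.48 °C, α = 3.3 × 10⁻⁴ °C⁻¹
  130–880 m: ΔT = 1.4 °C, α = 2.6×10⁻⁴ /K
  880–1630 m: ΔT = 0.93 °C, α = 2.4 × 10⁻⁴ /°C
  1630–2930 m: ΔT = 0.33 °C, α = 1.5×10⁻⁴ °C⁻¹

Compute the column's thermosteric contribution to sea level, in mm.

525 mm

0–130 m: 3.3×10⁻⁴ × 0.48 × 130 = 0.020592 m
Layer 2: 1.4 × 2.6×10⁻⁴ × 750 = 0.27300 m
880–1630 m: 0.93 × 2.4×10⁻⁴ × 750 = 0.16740 m
1630–2930 m: 1.5×10⁻⁴ × 1300 × 0.33 = 0.06435 m
Δh = 0.020592 + 0.27300 + 0.16740 + 0.06435 = 0.525342 m ≈ 525 mm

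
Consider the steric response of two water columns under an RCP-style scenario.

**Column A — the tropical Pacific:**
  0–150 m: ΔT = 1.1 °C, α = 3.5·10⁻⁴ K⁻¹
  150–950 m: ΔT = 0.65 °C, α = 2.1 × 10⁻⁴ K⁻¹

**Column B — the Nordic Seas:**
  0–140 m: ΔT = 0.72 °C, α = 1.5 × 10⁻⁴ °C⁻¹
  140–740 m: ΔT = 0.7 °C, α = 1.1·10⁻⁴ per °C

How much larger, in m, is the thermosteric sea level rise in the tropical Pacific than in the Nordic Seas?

Δh_A − Δh_B ≈ 0.11 m

A 3.5×10⁻⁴ × 150 × 1.1 = 0.05775 m
A 150–950 m: 800 × 0.65 × 2.1×10⁻⁴ = 0.10920 m
A total: 0.16695 m
B 0–140 m: 1.5×10⁻⁴ × 0.72 × 140 = 0.01512 m
B 140–740 m: 0.7 × 600 × 1.1×10⁻⁴ = 0.04620 m
B total: 0.06132 m
Difference: 0.16695 − 0.06132 = 0.10563 m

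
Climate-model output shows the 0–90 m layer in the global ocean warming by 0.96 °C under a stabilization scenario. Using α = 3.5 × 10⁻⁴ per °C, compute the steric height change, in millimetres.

30 mm

Δh = αΔT·H = 3.5×10⁻⁴ × 0.96 × 90 = 0.03024 m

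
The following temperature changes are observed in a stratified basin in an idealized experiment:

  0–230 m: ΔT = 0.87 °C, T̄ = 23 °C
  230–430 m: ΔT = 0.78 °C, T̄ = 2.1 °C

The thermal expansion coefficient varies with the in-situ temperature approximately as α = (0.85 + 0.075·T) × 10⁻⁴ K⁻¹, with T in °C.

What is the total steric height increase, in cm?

Δh ≈ 6.72 cm

Layer 1: α = (0.85 + 0.075×23)×10⁻⁴ = 2.575×10⁻⁴ K⁻¹
Layer 2: α = (0.85 + 0.075×2.1)×10⁻⁴ = 1.0075×10⁻⁴ K⁻¹
0.87 × 2.575×10⁻⁴ × 230 = 0.05152575 m
0.78 × 1.0075×10⁻⁴ × 200 = 0.015717 m
Δh = 0.05152575 + 0.015717 = 0.06724275 m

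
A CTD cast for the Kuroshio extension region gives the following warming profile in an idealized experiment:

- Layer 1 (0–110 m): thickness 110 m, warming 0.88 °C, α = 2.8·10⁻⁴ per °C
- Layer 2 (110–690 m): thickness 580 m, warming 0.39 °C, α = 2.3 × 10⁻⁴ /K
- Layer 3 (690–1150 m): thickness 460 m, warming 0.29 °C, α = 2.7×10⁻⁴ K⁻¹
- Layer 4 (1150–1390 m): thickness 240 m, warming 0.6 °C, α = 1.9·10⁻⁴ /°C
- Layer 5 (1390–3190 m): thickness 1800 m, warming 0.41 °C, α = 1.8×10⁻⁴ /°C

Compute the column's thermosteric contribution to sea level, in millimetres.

275 mm of thermosteric rise

0–110 m: 0.88 × 2.8×10⁻⁴ × 110 = 0.027104 m
110–690 m: 580 × 2.3×10⁻⁴ × 0.39 = 0.052026 m
0.29 × 2.7×10⁻⁴ × 460 = 0.036018 m
1150–1390 m: 1.9×10⁻⁴ × 240 × 0.6 = 0.02736 m
1390–3190 m: 1800 × 0.41 × 1.8×10⁻⁴ = 0.13284 m
Δh = 0.027104 + 0.052026 + 0.036018 + 0.02736 + 0.13284 = 0.275348 m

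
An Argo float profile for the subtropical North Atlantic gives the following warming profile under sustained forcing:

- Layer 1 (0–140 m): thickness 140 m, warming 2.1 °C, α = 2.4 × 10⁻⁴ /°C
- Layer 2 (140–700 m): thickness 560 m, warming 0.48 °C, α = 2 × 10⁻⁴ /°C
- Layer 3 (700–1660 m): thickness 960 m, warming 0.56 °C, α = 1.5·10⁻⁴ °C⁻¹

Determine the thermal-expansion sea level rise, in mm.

140 × 2.4×10⁻⁴ × 2.1 = 0.07056 m
140–700 m: 560 × 0.48 × 2×10⁻⁴ = 0.05376 m
Layer 3: 960 × 1.5×10⁻⁴ × 0.56 = 0.08064 m
Δh = 0.07056 + 0.05376 + 0.08064 = 0.20496 m ≈ 205 mm

about 205 mm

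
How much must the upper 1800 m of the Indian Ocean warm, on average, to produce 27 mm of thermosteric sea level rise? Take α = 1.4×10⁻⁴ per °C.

ΔT ≈ 0.107 °C

ΔT = Δh/(αH) = 0.027 / (1.4×10⁻⁴ × 1800) ≈ 0.1071 °C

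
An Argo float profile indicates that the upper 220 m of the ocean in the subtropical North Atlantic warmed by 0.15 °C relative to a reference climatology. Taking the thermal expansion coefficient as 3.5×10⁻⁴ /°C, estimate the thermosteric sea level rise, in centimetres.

Δh = αΔT·H = 3.5×10⁻⁴ × 0.15 × 220 = 0.01155 m

1.2 cm of thermosteric rise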